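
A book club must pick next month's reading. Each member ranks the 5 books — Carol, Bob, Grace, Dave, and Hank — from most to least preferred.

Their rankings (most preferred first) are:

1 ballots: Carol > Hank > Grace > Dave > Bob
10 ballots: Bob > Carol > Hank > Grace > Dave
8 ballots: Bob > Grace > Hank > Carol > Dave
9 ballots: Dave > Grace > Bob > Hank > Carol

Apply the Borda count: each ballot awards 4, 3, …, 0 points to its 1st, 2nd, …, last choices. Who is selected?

Bob

Borda scores:
  Carol: 4 + 10·3 + 8·1 + 9·0 = 42
  Bob: 0 + 10·4 + 8·4 + 9·2 = 90
  Grace: 2 + 10·1 + 8·3 + 9·3 = 63
  Dave: 1 + 10·0 + 8·0 + 9·4 = 37
  Hank: 3 + 10·2 + 8·2 + 9·1 = 48
Bob has the highest total.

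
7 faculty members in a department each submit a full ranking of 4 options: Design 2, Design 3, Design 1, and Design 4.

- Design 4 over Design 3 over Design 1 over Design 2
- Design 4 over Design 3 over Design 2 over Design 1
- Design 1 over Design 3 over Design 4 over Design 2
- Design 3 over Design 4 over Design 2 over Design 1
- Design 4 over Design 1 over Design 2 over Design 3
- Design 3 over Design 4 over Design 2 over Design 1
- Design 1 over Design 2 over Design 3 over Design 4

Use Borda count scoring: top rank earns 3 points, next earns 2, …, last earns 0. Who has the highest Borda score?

Design 4

Borda scores:
  Design 2: 0 + 1 + 0 + 1 + 1 + 1 + 2 = 6
  Design 3: 2 + 2 + 2 + 3 + 0 + 3 + 1 = 13
  Design 1: 1 + 0 + 3 + 0 + 2 + 0 + 3 = 9
  Design 4: 3 + 3 + 1 + 2 + 3 + 2 + 0 = 14
Design 4 has the highest total.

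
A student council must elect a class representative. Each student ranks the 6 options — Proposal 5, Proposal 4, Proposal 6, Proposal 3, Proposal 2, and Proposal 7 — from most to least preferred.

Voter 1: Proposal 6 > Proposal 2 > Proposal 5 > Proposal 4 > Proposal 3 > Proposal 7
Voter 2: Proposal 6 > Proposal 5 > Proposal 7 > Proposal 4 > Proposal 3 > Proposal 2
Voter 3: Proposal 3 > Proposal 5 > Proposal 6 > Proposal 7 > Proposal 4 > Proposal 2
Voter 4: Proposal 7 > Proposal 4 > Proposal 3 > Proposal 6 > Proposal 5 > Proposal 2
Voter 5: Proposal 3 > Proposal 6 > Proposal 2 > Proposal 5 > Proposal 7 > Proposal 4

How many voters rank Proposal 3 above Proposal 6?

Ballots ranking Proposal 3 above Proposal 6: 3.
Ballots ranking Proposal 6 above Proposal 3: 2.
So 3 of 5 voters prefer Proposal 3 to Proposal 6.

3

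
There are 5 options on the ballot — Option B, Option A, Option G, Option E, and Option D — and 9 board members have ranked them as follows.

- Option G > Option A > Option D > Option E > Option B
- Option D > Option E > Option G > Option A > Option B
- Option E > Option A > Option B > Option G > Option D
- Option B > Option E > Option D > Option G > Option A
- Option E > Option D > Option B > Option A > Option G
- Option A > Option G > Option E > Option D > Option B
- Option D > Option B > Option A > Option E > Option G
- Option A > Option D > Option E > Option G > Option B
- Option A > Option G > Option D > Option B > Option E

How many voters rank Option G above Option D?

4

Ballots ranking Option G above Option D: 4.
Ballots ranking Option D above Option G: 5.
So 4 of 9 voters prefer Option G to Option D.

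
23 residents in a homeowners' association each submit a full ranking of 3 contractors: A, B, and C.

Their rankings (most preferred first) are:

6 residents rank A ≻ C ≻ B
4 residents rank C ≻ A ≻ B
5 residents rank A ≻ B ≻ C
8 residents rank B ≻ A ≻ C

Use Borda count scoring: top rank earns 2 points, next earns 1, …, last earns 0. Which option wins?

A

Borda scores:
  A: 6·2 + 4·1 + 5·2 + 8·1 = 34
  B: 6·0 + 4·0 + 5·1 + 8·2 = 21
  C: 6·1 + 4·2 + 5·0 + 8·0 = 14
A has the highest total.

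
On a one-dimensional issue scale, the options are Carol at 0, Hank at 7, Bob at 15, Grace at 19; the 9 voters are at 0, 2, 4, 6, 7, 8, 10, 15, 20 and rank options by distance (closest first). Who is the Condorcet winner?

With single-peaked preferences on a line, the Condorcet winner is the candidate closest to the median voter.
The median voter (position 7) is closest to Hank at 7.
Check: Hank vs Carol — voters closer to Hank: 7 of 9.

Hank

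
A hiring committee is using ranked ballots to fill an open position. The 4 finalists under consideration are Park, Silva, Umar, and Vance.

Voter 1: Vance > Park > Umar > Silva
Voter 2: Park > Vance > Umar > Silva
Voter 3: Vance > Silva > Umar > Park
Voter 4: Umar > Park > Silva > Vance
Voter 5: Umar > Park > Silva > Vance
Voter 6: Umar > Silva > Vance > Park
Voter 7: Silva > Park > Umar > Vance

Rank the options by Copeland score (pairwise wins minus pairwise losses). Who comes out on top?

Umar

Pairwise results:
  Park vs Silva: Park wins 4–3.
  Park vs Umar: Umar wins 4–3.
  Park vs Vance: Park wins 4–3.
  Silva vs Umar: Umar wins 5–2.
  Silva vs Vance: Silva wins 4–3.
  Umar vs Vance: Umar wins 4–3.
Copeland scores (wins − losses):
  Park: 2 − 1 = 1
  Silva: 1 − 2 = -1
  Umar: 3 − 0 = 3
  Vance: 0 − 3 = -3
Umar has the best Copeland score.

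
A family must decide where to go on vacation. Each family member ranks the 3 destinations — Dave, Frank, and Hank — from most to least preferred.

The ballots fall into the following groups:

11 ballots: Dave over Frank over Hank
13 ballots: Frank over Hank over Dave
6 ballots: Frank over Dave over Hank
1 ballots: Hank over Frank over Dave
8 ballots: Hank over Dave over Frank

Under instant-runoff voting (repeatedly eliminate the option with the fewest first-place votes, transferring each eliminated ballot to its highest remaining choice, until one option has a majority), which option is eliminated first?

Round 1: Frank 19, Dave 11, Hank 9. Hank has the fewest and is eliminated.
Round 2: Frank 20, Dave 19. Frank has a majority.

Hank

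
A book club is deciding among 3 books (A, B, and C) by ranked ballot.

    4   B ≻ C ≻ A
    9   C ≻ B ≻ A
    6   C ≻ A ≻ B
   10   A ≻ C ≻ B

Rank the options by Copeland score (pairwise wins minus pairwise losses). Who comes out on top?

Pairwise results:
  A vs B: A wins 16–13.
  A vs C: C wins 19–10.
  B vs C: C wins 25–4.
Copeland scores (wins − losses):
  A: 1 − 1 = 0
  B: 0 − 2 = -2
  C: 2 − 0 = 2
C has the best Copeland score.

C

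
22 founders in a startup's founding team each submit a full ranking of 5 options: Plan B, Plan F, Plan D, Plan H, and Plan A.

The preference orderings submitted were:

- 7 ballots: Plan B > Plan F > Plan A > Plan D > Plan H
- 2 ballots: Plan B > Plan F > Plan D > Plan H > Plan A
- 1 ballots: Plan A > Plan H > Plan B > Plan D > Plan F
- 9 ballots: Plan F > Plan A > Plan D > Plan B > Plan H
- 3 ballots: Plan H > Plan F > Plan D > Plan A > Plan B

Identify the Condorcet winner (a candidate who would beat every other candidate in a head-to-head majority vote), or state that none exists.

Plan F

Head-to-head results (22 voters total):
Plan B vs Plan F: Plan F wins 12–10.
Plan B vs Plan D: Plan D wins 12–10.
Plan B vs Plan H: Plan B wins 18–4.
Plan B vs Plan A: Plan A wins 13–9.
Plan F vs Plan D: Plan F wins 21–1.
Plan F vs Plan H: Plan F wins 18–4.
Plan F vs Plan A: Plan F wins 21–1.
Plan D vs Plan H: Plan D wins 18–4.
Plan D vs Plan A: Plan A wins 17–5.
Plan H vs Plan A: Plan A wins 17–5.
Plan F beats each rival — Plan B (12–10), Plan D (21–1), Plan H (18–4), Plan A (21–1) — so Plan F is the Condorcet winner.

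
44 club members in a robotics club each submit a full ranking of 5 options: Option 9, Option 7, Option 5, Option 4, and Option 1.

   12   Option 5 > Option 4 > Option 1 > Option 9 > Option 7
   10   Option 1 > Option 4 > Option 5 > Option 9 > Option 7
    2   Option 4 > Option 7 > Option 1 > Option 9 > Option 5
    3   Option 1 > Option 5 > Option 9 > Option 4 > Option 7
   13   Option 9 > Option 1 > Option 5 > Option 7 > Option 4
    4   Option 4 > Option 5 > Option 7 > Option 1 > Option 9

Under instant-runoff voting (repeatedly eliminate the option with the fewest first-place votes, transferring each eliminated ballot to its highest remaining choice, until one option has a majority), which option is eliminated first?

Round 1: Option 9 13, Option 1 13, Option 5 12, Option 4 6, Option 7 0. Option 7 has the fewest and is eliminated.
Round 2: Option 9 13, Option 1 13, Option 5 12, Option 4 6. Option 4 has the fewest and is eliminated.
Round 3: Option 5 16, Option 1 15, Option 9 13. Option 9 has the fewest and is eliminated.
Round 4: Option 1 28, Option 5 16. Option 1 has a majority.

Option 7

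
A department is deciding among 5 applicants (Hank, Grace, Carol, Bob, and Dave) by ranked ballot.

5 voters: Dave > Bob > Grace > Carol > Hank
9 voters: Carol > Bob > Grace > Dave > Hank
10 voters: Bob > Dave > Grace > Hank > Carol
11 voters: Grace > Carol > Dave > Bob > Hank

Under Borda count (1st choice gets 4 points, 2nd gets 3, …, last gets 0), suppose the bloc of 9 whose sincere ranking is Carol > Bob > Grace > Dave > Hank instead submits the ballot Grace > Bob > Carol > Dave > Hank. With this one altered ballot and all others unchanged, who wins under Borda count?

Borda totals with the altered ballot: Hank 10, Grace 110, Carol 56, Bob 93, Dave 81.
The switch changes the winner from Bob to Grace.

Grace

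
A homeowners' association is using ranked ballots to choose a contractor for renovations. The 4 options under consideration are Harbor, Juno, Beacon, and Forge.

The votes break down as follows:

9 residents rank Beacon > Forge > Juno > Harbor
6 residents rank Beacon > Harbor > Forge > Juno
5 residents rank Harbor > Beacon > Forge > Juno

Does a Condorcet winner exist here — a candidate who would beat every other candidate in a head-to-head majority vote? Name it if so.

Beacon

Head-to-head results (20 voters total):
Harbor vs Juno: Harbor wins 11–9.
Harbor vs Beacon: Beacon wins 15–5.
Harbor vs Forge: Harbor wins 11–9.
Juno vs Beacon: Beacon wins 20–0.
Juno vs Forge: Forge wins 20–0.
Beacon vs Forge: Beacon wins 20–0.
Beacon beats each rival — Harbor (15–5), Juno (20–0), Forge (20–0) — so Beacon is the Condorcet winner.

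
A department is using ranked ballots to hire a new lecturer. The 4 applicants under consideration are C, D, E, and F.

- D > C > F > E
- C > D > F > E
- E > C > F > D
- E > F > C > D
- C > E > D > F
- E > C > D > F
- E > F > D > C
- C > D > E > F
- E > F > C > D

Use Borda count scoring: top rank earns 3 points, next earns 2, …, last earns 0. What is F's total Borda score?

9

Borda scores:
  C: 2 + 3 + 2 + 1 + 3 + 2 + 0 + 3 + 1 = 17
  D: 3 + 2 + 0 + 0 + 1 + 1 + 1 + 2 + 0 = 10
  E: 0 + 0 + 3 + 3 + 2 + 3 + 3 + 1 + 3 = 18
  F: 1 + 1 + 1 + 2 + 0 + 0 + 2 + 0 + 2 = 9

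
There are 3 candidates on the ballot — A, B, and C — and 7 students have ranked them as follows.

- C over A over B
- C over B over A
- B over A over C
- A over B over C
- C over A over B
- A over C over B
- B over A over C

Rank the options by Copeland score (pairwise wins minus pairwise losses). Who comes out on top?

A

Pairwise results:
  A vs B: A wins 4–3.
  A vs C: A wins 4–3.
  B vs C: C wins 4–3.
Copeland scores (wins − losses):
  A: 2 − 0 = 2
  B: 0 − 2 = -2
  C: 1 − 1 = 0
A has the best Copeland score.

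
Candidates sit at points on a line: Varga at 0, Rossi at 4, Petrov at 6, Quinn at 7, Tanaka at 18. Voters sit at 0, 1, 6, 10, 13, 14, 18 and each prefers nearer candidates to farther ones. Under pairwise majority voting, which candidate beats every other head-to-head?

Quinn

With single-peaked preferences on a line, the Condorcet winner is the candidate closest to the median voter.
The median voter (position 10) is closest to Quinn at 7.
Check: Quinn vs Rossi — voters closer to Quinn: 5 of 7.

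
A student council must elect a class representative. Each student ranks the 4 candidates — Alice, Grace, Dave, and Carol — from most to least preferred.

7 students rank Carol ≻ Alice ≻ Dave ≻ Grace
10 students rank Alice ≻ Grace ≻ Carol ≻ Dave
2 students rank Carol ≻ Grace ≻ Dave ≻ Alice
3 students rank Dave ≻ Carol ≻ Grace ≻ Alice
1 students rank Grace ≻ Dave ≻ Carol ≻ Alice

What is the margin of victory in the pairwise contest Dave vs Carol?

Ballots ranking Dave above Carol: 3+1 = 4.
Ballots ranking Carol above Dave: 7+10+2 = 19.
Carol wins 19–4, a margin of 15.

15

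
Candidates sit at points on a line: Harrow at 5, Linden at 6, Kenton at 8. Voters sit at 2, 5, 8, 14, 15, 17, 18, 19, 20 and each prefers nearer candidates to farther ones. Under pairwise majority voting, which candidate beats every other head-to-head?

Kenton

With single-peaked preferences on a line, the Condorcet winner is the candidate closest to the median voter.
The median voter (position 15) is closest to Kenton at 8.
Check: Kenton vs Linden — voters closer to Kenton: 7 of 9.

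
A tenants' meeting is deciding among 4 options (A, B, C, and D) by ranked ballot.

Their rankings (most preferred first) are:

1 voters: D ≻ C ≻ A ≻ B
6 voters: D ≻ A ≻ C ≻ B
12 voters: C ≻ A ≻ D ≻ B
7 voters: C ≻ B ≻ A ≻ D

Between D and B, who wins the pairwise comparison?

D

Ballots ranking D above B: 1+6+12 = 19.
Ballots ranking B above D: 7.
D wins the head-to-head, 19–7.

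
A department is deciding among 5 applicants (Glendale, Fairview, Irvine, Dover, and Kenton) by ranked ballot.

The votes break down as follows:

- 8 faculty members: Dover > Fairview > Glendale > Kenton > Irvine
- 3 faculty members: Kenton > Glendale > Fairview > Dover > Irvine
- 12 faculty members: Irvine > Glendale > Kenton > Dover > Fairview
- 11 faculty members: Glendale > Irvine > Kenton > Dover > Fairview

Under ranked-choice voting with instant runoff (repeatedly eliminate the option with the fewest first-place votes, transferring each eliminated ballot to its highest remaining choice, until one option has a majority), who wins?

Glendale

Round 1: Irvine 12, Glendale 11, Dover 8, Kenton 3, Fairview 0. Fairview has the fewest and is eliminated.
Round 2: Irvine 12, Glendale 11, Dover 8, Kenton 3. Kenton has the fewest and is eliminated.
Round 3: Glendale 14, Irvine 12, Dover 8. Dover has the fewest and is eliminated.
Round 4: Glendale 22, Irvine 12. Glendale has a majority.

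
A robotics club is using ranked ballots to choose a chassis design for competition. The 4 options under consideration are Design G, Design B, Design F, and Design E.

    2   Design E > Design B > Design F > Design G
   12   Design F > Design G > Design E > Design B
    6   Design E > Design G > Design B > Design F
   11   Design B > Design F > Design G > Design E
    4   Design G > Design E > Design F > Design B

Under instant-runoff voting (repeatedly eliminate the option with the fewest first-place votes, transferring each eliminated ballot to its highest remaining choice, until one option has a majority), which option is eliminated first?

Round 1: Design F 12, Design B 11, Design E 8, Design G 4. Design G has the fewest and is eliminated.
Round 2: Design F 12, Design E 12, Design B 11. Design B has the fewest and is eliminated.
Round 3: Design F 23, Design E 12. Design F has a majority.

Design G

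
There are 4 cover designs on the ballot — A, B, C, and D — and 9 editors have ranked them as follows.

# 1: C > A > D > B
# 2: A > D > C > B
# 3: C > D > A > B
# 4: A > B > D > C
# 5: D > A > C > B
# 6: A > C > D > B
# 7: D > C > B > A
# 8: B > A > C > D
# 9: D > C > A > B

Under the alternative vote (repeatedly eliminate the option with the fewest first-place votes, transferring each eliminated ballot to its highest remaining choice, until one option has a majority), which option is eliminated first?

B

Round 1: A 3, D 3, C 2, B 1. B has the fewest and is eliminated.
Round 2: A 4, D 3, C 2. C has the fewest and is eliminated.
Round 3: A 5, D 4. A has a majority.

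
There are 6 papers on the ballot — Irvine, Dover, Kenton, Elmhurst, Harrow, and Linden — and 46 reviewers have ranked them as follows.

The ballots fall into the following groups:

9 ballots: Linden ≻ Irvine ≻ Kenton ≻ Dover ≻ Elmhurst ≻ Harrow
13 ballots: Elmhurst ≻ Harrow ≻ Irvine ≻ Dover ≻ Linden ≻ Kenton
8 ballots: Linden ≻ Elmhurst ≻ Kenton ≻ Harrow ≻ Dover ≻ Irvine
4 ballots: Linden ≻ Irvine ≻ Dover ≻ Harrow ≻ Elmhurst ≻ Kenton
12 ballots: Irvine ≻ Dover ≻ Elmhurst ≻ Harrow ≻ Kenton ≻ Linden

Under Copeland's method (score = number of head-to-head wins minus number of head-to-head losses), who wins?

Irvine

Pairwise results:
  Irvine vs Dover: Irvine wins 38–8.
  Irvine vs Kenton: Irvine wins 38–8.
  Irvine vs Elmhurst: Irvine wins 25–21.
  Irvine vs Harrow: Irvine wins 25–21.
  Irvine vs Linden: Irvine wins 25–21.
  Dover vs Kenton: Dover wins 29–17.
  Dover vs Elmhurst: Dover wins 25–21.
  Dover vs Harrow: Dover wins 25–21.
  Dover vs Linden: Dover wins 25–21.
  Kenton vs Elmhurst: Elmhurst wins 37–9.
  Kenton vs Harrow: Harrow wins 29–17.
  Kenton vs Linden: Linden wins 34–12.
  Elmhurst vs Harrow: Elmhurst wins 42–4.
  Elmhurst vs Linden: Elmhurst wins 25–21.
  Harrow vs Linden: Harrow wins 25–21.
Copeland scores (wins − losses):
  Irvine: 5 − 0 = 5
  Dover: 4 − 1 = 3
  Kenton: 0 − 5 = -5
  Elmhurst: 3 − 2 = 1
  Harrow: 2 − 3 = -1
  Linden: 1 − 4 = -3
Irvine has the best Copeland score.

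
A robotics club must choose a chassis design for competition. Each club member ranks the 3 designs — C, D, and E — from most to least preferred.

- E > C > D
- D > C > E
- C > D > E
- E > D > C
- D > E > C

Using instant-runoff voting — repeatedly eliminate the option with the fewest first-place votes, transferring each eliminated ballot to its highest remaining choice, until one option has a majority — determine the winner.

D

Round 1: D 2, E 2, C 1. C has the fewest and is eliminated.
Round 2: D 3, E 2. D has a majority.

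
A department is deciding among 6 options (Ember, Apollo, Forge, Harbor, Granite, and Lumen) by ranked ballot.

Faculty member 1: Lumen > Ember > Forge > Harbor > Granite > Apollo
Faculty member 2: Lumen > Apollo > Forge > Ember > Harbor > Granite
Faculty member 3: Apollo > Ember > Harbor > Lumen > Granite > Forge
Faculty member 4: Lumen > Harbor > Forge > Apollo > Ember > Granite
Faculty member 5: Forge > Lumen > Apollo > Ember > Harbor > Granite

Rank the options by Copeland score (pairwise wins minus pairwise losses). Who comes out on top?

Lumen

Pairwise results:
  Ember vs Apollo: Apollo wins 4–1.
  Ember vs Forge: Forge wins 3–2.
  Ember vs Harbor: Ember wins 4–1.
  Ember vs Granite: Ember wins 5–0.
  Ember vs Lumen: Lumen wins 4–1.
  Apollo vs Forge: Forge wins 3–2.
  Apollo vs Harbor: Apollo wins 3–2.
  Apollo vs Granite: Apollo wins 4–1.
  Apollo vs Lumen: Lumen wins 4–1.
  Forge vs Harbor: Forge wins 3–2.
  Forge vs Granite: Forge wins 4–1.
  Forge vs Lumen: Lumen wins 4–1.
  Harbor vs Granite: Harbor wins 5–0.
  Harbor vs Lumen: Lumen wins 4–1.
  Granite vs Lumen: Lumen wins 5–0.
Copeland scores (wins − losses):
  Ember: 2 − 3 = -1
  Apollo: 3 − 2 = 1
  Forge: 4 − 1 = 3
  Harbor: 1 − 4 = -3
  Granite: 0 − 5 = -5
  Lumen: 5 − 0 = 5
Lumen has the best Copeland score.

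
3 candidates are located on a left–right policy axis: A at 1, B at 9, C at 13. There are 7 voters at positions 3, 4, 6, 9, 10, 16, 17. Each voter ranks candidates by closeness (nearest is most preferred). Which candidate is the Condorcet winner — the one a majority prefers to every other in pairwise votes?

B

With single-peaked preferences on a line, the Condorcet winner is the candidate closest to the median voter.
The median voter (position 9) is closest to B at 9.
Check: B vs C — voters closer to B: 5 of 7.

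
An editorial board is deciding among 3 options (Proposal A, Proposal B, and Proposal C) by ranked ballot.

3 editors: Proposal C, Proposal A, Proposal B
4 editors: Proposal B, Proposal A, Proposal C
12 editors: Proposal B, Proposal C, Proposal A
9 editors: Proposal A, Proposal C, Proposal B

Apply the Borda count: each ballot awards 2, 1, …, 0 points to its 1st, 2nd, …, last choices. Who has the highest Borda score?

Borda scores:
  Proposal A: 3·1 + 4·1 + 12·0 + 9·2 = 25
  Proposal B: 3·0 + 4·2 + 12·2 + 9·0 = 32
  Proposal C: 3·2 + 4·0 + 12·1 + 9·1 = 27
Proposal B has the highest total.

Proposal B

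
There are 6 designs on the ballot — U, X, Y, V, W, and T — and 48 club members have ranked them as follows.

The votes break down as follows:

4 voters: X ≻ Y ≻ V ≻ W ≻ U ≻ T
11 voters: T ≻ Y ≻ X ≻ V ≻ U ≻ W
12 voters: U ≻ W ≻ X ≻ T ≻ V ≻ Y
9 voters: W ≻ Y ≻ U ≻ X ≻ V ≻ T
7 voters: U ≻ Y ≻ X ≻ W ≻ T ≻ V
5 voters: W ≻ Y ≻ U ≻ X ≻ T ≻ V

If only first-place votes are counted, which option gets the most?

U

First-place vote totals:
  U: 19
  X: 4
  Y: 0
  V: 0
  W: 14
  T: 11
U has the most first-place votes.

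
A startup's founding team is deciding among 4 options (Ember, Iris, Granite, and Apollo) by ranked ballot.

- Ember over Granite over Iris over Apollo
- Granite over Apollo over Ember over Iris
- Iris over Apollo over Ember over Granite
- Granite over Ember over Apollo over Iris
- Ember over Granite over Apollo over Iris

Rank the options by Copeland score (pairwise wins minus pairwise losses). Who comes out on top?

Pairwise results:
  Ember vs Iris: Ember wins 4–1.
  Ember vs Granite: Ember wins 3–2.
  Ember vs Apollo: Ember wins 3–2.
  Iris vs Granite: Granite wins 4–1.
  Iris vs Apollo: Apollo wins 3–2.
  Granite vs Apollo: Granite wins 4–1.
Copeland scores (wins − losses):
  Ember: 3 − 0 = 3
  Iris: 0 − 3 = -3
  Granite: 2 − 1 = 1
  Apollo: 1 − 2 = -1
Ember has the best Copeland score.

Ember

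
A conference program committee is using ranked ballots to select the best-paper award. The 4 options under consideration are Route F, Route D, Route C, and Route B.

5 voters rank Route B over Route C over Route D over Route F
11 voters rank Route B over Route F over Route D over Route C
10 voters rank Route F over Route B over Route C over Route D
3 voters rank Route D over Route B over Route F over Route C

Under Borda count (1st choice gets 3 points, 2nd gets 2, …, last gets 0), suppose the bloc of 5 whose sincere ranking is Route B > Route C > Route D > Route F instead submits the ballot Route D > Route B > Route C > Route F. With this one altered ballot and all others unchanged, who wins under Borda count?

Route B

Borda totals with the altered ballot: Route F 55, Route D 35, Route C 15, Route B 69.
The winner is unchanged: still Route B.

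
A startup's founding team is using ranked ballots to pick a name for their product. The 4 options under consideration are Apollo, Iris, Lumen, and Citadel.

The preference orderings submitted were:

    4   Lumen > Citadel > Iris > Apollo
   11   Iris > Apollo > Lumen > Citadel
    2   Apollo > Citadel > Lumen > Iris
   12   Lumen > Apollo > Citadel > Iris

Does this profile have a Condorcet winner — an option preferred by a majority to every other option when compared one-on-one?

Yes

Head-to-head results (29 voters total):
Apollo vs Iris: Iris wins 15–14.
Apollo vs Lumen: Lumen wins 16–13.
Apollo vs Citadel: Apollo wins 25–4.
Iris vs Lumen: Lumen wins 18–11.
Iris vs Citadel: Citadel wins 18–11.
Lumen vs Citadel: Lumen wins 27–2.
Lumen beats each rival — Apollo (16–13), Iris (18–11), Citadel (27–2) — so Lumen is the Condorcet winner.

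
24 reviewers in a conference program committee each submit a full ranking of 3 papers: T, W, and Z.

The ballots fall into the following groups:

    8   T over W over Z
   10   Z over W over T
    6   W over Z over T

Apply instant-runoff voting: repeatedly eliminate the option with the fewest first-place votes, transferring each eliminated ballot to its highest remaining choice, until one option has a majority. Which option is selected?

Round 1: Z 10, T 8, W 6. W has the fewest and is eliminated.
Round 2: Z 16, T 8. Z has a majority.

Z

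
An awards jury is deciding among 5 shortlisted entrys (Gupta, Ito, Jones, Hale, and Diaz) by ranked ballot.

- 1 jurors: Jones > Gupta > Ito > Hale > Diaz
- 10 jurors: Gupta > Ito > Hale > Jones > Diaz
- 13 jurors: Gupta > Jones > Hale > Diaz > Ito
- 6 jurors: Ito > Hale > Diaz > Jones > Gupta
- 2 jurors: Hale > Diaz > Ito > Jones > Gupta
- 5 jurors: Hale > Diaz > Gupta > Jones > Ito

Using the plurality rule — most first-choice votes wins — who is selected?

Gupta

First-place vote totals:
  Gupta: 23
  Ito: 6
  Jones: 1
  Hale: 7
  Diaz: 0
Gupta has the most first-place votes.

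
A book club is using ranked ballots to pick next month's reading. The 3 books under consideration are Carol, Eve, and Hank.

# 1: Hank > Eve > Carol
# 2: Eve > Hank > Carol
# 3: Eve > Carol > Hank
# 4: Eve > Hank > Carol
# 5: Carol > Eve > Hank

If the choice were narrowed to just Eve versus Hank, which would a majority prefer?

Ballots ranking Eve above Hank: 4.
Ballots ranking Hank above Eve: 1.
Eve wins the head-to-head, 4–1.

Eve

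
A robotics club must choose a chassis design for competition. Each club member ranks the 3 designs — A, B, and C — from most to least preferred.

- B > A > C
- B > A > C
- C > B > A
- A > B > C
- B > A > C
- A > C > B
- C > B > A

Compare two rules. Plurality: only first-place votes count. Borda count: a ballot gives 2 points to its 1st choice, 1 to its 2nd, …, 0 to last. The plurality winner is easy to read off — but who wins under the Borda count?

B

Plurality first-place counts: A 2, B 3, C 2 → B.
Borda totals: A 7, B 9, C 5 → B.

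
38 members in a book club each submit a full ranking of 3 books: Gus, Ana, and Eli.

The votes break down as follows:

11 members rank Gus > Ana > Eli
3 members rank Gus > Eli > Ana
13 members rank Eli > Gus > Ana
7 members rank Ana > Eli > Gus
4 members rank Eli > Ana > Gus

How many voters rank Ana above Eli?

Ballots ranking Ana above Eli: 11+7 = 18.
Ballots ranking Eli above Ana: 3+13+4 = 20.
So 18 of 38 voters prefer Ana to Eli.

18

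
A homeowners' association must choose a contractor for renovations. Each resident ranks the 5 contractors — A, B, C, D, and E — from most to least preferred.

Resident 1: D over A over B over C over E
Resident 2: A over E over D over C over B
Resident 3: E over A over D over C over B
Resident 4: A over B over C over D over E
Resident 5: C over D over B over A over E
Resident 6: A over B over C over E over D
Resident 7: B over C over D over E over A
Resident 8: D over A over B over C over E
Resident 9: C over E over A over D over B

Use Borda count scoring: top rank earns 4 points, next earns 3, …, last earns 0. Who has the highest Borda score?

Borda scores:
  A: 3 + 4 + 3 + 4 + 1 + 4 + 0 + 3 + 2 = 24
  B: 2 + 0 + 0 + 3 + 2 + 3 + 4 + 2 + 0 = 16
  C: 1 + 1 + 1 + 2 + 4 + 2 + 3 + 1 + 4 = 19
  D: 4 + 2 + 2 + 1 + 3 + 0 + 2 + 4 + 1 = 19
  E: 0 + 3 + 4 + 0 + 0 + 1 + 1 + 0 + 3 = 12
A has the highest total.

A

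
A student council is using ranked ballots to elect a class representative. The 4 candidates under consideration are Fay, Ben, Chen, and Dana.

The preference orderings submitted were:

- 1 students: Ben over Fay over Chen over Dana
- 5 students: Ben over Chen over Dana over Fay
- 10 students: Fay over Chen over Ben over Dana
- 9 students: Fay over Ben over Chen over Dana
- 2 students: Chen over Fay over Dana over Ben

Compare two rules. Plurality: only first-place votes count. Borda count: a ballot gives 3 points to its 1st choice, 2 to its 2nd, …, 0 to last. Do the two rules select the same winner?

Plurality first-place counts: Fay 19, Ben 6, Chen 2, Dana 0 → Fay.
Borda totals: Fay 63, Ben 46, Chen 46, Dana 7 → Fay.
The two rules agree on Fay.

Yes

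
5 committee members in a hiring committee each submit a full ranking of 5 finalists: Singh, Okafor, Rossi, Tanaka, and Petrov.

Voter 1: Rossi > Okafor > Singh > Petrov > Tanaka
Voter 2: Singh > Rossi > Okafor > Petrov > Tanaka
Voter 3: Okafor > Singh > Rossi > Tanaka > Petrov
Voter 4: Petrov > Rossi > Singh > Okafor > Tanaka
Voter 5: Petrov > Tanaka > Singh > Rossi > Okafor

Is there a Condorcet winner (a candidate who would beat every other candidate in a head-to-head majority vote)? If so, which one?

Head-to-head results (5 voters total):
Singh vs Okafor: Singh wins 3–2.
Singh vs Rossi: Singh wins 3–2.
Singh vs Tanaka: Singh wins 4–1.
Singh vs Petrov: Singh wins 3–2.
Okafor vs Rossi: Rossi wins 4–1.
Okafor vs Tanaka: Okafor wins 4–1.
Okafor vs Petrov: Okafor wins 3–2.
Rossi vs Tanaka: Rossi wins 4–1.
Rossi vs Petrov: Rossi wins 3–2.
Tanaka vs Petrov: Petrov wins 4–1.
Singh beats each rival — Okafor (3–2), Rossi (3–2), Tanaka (4–1), Petrov (3–2) — so Singh is the Condorcet winner.

Singh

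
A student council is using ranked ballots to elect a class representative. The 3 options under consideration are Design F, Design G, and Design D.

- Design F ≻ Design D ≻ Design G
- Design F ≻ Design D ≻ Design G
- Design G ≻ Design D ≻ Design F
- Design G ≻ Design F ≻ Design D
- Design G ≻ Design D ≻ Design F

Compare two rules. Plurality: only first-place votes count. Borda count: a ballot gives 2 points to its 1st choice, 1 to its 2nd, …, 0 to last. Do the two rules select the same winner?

Plurality first-place counts: Design F 2, Design G 3, Design D 0 → Design G.
Borda totals: Design F 5, Design G 6, Design D 4 → Design G.
The two rules agree on Design G.

Yes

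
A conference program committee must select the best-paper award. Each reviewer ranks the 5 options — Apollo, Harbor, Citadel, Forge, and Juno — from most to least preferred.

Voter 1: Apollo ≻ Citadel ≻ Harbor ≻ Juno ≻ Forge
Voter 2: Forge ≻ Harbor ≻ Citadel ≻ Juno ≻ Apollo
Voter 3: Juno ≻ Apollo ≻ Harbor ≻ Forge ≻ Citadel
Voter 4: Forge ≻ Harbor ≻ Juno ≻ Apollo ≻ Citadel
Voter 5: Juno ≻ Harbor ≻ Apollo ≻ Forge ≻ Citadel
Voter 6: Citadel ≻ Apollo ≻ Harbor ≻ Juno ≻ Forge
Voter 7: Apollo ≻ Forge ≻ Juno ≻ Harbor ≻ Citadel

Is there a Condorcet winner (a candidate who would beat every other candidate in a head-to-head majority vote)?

No

Head-to-head results (7 voters total):
Apollo vs Harbor: Apollo wins 4–3.
Apollo vs Citadel: Apollo wins 5–2.
Apollo vs Forge: Apollo wins 5–2.
Apollo vs Juno: Juno wins 4–3.
Harbor vs Citadel: Harbor wins 5–2.
Harbor vs Forge: Harbor wins 4–3.
Harbor vs Juno: Harbor wins 4–3.
Citadel vs Forge: Forge wins 5–2.
Citadel vs Juno: Juno wins 4–3.
Forge vs Juno: Juno wins 4–3.
No candidate beats all others: Apollo beats Harbor beats Juno beats Apollo, a majority cycle.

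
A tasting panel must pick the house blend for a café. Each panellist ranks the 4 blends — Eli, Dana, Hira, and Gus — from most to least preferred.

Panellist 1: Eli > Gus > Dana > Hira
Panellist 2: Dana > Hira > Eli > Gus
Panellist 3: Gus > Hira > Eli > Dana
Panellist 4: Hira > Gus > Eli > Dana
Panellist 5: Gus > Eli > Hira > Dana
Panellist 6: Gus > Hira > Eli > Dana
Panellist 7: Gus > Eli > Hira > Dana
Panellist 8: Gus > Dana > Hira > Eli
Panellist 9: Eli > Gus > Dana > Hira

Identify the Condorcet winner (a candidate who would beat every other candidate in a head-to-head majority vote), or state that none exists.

Gus

Head-to-head results (9 voters total):
Eli vs Dana: Eli wins 7–2.
Eli vs Hira: Hira wins 5–4.
Eli vs Gus: Gus wins 6–3.
Dana vs Hira: Hira wins 5–4.
Dana vs Gus: Gus wins 8–1.
Hira vs Gus: Gus wins 7–2.
Gus beats each rival — Eli (6–3), Dana (8–1), Hira (7–2) — so Gus is the Condorcet winner.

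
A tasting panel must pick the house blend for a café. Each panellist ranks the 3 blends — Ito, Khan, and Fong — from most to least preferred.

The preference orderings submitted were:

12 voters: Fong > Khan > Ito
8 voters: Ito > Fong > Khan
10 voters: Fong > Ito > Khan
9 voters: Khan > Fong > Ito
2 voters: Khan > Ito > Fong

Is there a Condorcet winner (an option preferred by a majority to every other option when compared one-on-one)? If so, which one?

Fong

Head-to-head results (41 voters total):
Ito vs Khan: Khan wins 23–18.
Ito vs Fong: Fong wins 31–10.
Khan vs Fong: Fong wins 30–11.
Fong beats each rival — Ito (31–10), Khan (30–11) — so Fong is the Condorcet winner.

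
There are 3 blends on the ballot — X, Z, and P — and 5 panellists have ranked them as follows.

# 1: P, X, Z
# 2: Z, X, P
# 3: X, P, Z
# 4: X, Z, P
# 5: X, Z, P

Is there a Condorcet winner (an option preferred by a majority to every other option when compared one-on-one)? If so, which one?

X

Head-to-head results (5 voters total):
X vs Z: X wins 4–1.
X vs P: X wins 4–1.
Z vs P: Z wins 3–2.
X beats each rival — Z (4–1), P (4–1) — so X is the Condorcet winner.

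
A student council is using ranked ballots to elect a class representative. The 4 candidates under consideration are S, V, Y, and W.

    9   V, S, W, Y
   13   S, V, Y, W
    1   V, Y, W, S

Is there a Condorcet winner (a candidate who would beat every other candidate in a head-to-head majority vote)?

Head-to-head results (23 voters total):
S vs V: S wins 13–10.
S vs Y: S wins 22–1.
S vs W: S wins 22–1.
V vs Y: V wins 23–0.
V vs W: V wins 23–0.
Y vs W: Y wins 14–9.
S beats each rival — V (13–10), Y (22–1), W (22–1) — so S is the Condorcet winner.

Yes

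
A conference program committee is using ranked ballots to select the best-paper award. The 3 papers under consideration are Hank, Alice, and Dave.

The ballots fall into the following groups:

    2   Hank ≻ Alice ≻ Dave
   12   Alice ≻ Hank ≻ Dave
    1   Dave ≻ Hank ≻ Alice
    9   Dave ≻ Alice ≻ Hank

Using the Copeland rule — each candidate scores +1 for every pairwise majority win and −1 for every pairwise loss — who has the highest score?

Alice

Pairwise results:
  Hank vs Alice: Alice wins 21–3.
  Hank vs Dave: Hank wins 14–10.
  Alice vs Dave: Alice wins 14–10.
Copeland scores (wins − losses):
  Hank: 1 − 1 = 0
  Alice: 2 − 0 = 2
  Dave: 0 − 2 = -2
Alice has the best Copeland score.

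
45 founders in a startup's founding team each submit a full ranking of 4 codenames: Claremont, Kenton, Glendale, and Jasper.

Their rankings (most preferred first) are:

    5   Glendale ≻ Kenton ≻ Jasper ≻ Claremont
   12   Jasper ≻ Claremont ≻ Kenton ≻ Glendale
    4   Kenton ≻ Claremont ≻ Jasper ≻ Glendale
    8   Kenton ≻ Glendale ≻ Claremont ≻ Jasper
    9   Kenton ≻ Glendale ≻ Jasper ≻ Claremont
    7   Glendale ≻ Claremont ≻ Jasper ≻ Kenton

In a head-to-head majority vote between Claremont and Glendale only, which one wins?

Glendale

Ballots ranking Claremont above Glendale: 12+4 = 16.
Ballots ranking Glendale above Claremont: 5+8+9+7 = 29.
Glendale wins the head-to-head, 29–16.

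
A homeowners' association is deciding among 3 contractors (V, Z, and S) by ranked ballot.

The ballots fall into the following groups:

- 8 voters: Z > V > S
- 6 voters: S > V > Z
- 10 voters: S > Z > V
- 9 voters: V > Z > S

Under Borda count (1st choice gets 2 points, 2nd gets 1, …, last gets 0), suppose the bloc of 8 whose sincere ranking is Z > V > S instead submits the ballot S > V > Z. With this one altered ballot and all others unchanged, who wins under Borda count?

S

Borda totals with the altered ballot: V 32, Z 19, S 48.
The switch changes the winner from Z to S.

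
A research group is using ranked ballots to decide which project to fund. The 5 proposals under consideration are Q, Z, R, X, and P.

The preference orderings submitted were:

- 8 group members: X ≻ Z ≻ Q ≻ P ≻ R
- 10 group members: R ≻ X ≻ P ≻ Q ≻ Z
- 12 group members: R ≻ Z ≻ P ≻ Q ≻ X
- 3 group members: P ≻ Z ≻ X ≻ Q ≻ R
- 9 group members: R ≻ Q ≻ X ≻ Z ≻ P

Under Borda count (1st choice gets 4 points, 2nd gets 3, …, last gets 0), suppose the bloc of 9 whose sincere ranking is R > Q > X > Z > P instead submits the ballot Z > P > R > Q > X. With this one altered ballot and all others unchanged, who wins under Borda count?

R

Borda totals with the altered ballot: Q 50, Z 105, R 106, X 68, P 91.
The winner is unchanged: still R.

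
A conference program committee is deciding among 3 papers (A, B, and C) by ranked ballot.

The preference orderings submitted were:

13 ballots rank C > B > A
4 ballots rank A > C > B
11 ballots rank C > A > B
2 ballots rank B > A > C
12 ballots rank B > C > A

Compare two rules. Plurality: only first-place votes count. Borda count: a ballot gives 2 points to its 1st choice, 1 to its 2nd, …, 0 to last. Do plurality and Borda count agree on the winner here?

Yes

Plurality first-place counts: A 4, B 14, C 24 → C.
Borda totals: A 21, B 41, C 64 → C.
The two rules agree on C.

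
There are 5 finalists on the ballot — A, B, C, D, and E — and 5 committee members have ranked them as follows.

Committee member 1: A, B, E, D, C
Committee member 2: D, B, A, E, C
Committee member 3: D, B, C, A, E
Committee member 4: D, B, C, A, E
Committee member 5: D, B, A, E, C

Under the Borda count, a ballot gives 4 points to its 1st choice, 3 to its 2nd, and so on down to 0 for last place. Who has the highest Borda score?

D

Borda scores:
  A: 4 + 2 + 1 + 1 + 2 = 10
  B: 3 + 3 + 3 + 3 + 3 = 15
  C: 0 + 0 + 2 + 2 + 0 = 4
  D: 1 + 4 + 4 + 4 + 4 = 17
  E: 2 + 1 + 0 + 0 + 1 = 4
D has the highest total.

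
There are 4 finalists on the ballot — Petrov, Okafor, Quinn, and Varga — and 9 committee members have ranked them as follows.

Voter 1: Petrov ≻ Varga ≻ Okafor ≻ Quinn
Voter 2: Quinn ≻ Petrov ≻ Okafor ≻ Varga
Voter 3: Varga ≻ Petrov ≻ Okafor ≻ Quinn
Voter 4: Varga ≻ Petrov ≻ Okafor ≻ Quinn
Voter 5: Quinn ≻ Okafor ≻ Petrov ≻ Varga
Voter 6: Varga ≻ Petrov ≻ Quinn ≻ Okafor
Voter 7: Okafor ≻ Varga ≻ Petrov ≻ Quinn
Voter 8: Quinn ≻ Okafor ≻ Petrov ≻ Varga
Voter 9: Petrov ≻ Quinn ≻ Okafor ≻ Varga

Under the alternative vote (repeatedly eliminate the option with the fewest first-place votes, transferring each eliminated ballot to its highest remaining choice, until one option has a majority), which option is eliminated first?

Round 1: Quinn 3, Varga 3, Petrov 2, Okafor 1. Okafor has the fewest and is eliminated.
Round 2: Varga 4, Quinn 3, Petrov 2. Petrov has the fewest and is eliminated.
Round 3: Varga 5, Quinn 4. Varga has a majority.

Okafor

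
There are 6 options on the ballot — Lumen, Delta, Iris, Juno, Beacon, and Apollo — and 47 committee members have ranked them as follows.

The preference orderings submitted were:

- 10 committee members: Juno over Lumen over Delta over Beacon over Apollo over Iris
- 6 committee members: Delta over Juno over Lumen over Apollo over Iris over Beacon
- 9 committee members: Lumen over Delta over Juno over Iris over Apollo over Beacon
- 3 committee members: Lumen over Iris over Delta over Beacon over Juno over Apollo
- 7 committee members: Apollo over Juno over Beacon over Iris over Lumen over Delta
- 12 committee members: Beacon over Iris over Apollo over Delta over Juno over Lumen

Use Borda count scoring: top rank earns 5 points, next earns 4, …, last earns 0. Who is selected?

Borda scores:
  Lumen: 10·4 + 6·3 + 9·5 + 3·5 + 7·1 + 12·0 = 125
  Delta: 10·3 + 6·5 + 9·4 + 3·3 + 7·0 + 12·2 = 129
  Iris: 10·0 + 6·1 + 9·2 + 3·4 + 7·2 + 12·4 = 98
  Juno: 10·5 + 6·4 + 9·3 + 3·1 + 7·4 + 12·1 = 144
  Beacon: 10·2 + 6·0 + 9·0 + 3·2 + 7·3 + 12·5 = 107
  Apollo: 10·1 + 6·2 + 9·1 + 3·0 + 7·5 + 12·3 = 102
Juno has the highest total.

Juno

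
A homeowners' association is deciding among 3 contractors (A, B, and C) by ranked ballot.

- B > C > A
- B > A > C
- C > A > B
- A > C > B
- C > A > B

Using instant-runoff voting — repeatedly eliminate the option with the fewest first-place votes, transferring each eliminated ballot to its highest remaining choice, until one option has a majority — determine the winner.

C

Round 1: B 2, C 2, A 1. A has the fewest and is eliminated.
Round 2: C 3, B 2. C has a majority.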